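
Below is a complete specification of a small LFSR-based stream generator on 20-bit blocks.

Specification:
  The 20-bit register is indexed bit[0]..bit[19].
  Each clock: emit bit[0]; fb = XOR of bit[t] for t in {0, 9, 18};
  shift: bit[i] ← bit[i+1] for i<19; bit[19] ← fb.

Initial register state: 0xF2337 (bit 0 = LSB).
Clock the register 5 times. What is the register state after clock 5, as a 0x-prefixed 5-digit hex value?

reg_0 = 0xF2337
clock 1: out=1, reg = 0xF919B
clock 2: out=1, reg = 0x7C8CD
clock 3: out=1, reg = 0x3E466
clock 4: out=0, reg = 0x1F233
clock 5: out=1, reg = 0x0F919

0x0F919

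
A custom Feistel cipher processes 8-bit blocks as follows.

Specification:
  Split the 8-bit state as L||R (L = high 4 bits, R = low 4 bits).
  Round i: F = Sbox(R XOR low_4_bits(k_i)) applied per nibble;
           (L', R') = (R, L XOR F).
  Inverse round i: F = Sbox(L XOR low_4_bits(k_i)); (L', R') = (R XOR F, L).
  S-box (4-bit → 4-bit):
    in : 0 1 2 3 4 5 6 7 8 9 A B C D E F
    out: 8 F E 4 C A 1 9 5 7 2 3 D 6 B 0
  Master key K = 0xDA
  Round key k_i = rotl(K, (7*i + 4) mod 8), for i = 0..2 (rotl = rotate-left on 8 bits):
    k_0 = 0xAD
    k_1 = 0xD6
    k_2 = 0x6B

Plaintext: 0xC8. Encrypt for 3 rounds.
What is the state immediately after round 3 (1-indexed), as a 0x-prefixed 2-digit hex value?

s_0 = plaintext = 0xC8
s_1 = Round(s_0, k_0) = 0x86
s_2 = Round(s_1, k_1) = 0x60
s_3 = Round(s_2, k_2) = 0x05

0x05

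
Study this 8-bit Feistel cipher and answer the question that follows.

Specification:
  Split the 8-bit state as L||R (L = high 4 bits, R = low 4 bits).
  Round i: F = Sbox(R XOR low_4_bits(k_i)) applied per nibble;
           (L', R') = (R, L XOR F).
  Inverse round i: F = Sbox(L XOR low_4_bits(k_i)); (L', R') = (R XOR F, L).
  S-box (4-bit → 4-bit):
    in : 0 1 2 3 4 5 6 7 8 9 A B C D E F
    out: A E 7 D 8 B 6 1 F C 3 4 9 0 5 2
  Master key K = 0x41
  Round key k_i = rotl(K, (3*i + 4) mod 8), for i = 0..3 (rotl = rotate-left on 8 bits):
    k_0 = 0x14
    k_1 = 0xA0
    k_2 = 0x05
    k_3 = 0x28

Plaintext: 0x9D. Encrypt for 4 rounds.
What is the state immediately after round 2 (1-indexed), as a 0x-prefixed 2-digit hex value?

0x56

s_0 = plaintext = 0x9D
s_1 = Round(s_0, k_0) = 0xD5
s_2 = Round(s_1, k_1) = 0x56
s_3 = Round(s_2, k_2) = 0x68
s_4 = Round(s_3, k_3) = 0x8C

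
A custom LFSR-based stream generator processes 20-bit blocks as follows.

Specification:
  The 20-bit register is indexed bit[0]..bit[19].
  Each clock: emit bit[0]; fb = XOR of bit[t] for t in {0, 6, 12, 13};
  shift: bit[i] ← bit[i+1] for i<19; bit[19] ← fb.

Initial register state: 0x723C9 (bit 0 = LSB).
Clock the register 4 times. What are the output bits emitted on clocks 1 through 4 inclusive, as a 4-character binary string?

1001

reg_0 = 0x723C9
clock 1: out=1, reg = 0xB91E4
clock 2: out=0, reg = 0x5C8F2
clock 3: out=0, reg = 0xAE479
clock 4: out=1, reg = 0xD723C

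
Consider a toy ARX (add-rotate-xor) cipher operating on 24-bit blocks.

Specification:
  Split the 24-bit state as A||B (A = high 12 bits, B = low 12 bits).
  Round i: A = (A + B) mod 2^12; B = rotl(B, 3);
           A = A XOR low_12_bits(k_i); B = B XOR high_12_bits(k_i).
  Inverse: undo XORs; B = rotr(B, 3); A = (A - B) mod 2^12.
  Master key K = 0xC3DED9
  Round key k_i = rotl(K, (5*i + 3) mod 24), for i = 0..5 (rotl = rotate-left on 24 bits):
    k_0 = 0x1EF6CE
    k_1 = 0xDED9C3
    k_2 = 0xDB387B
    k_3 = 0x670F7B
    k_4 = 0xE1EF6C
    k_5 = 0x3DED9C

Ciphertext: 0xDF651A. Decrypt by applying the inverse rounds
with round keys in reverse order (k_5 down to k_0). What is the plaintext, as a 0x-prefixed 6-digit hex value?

0x34C27C

s_0 = ciphertext = 0xDF651A
s_1 = InvRound(s_0, k_5) = 0x7928D8
s_2 = InvRound(s_1, k_4) = 0xC26CD8
s_3 = InvRound(s_2, k_3) = 0x208155
s_4 = InvRound(s_3, k_2) = 0xCD7D9C
s_5 = InvRound(s_4, k_1) = 0x30620E
s_6 = InvRound(s_5, k_0) = 0x34C27C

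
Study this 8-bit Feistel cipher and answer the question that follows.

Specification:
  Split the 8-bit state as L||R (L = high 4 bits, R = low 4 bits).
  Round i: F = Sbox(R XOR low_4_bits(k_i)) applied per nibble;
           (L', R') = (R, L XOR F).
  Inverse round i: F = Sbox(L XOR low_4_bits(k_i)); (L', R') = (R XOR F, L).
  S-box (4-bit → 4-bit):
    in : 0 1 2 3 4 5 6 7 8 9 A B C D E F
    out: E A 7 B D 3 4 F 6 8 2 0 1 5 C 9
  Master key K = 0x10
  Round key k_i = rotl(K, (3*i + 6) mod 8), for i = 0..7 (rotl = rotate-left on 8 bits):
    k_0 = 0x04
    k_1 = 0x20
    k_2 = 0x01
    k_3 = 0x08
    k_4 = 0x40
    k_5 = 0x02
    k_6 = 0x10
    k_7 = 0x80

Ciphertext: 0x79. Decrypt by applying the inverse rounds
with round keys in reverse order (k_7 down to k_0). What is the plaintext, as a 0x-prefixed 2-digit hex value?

s_0 = ciphertext = 0x79
s_1 = InvRound(s_0, k_7) = 0x67
s_2 = InvRound(s_1, k_6) = 0x36
s_3 = InvRound(s_2, k_5) = 0xC3
s_4 = InvRound(s_3, k_4) = 0x2C
s_5 = InvRound(s_4, k_3) = 0xE2
s_6 = InvRound(s_5, k_2) = 0xBE
s_7 = InvRound(s_6, k_1) = 0xEB
s_8 = InvRound(s_7, k_0) = 0x9E

0x9E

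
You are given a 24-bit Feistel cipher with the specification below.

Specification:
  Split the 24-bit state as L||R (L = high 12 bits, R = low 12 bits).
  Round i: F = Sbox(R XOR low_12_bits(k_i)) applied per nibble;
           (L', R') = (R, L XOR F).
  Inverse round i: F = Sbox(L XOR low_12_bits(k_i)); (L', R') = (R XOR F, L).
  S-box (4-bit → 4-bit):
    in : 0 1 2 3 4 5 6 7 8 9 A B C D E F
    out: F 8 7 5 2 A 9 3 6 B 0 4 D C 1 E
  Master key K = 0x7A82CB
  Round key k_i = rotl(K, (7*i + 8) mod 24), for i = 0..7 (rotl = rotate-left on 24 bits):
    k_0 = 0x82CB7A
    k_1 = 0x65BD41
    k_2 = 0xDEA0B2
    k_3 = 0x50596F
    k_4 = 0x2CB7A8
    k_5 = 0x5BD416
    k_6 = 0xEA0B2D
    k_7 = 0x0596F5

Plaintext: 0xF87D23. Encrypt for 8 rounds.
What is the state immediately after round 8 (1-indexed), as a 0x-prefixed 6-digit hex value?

0x754165

s_0 = plaintext = 0xF87D23
s_1 = Round(s_0, k_0) = 0xD2362C
s_2 = Round(s_1, k_1) = 0x62C9BF
s_3 = Round(s_2, k_2) = 0x9BFDD0
s_4 = Round(s_3, k_3) = 0xDD0BF1
s_5 = Round(s_4, k_4) = 0xBF107B
s_6 = Round(s_5, k_5) = 0x07B96D
s_7 = Round(s_6, k_6) = 0x96D754
s_8 = Round(s_7, k_7) = 0x754165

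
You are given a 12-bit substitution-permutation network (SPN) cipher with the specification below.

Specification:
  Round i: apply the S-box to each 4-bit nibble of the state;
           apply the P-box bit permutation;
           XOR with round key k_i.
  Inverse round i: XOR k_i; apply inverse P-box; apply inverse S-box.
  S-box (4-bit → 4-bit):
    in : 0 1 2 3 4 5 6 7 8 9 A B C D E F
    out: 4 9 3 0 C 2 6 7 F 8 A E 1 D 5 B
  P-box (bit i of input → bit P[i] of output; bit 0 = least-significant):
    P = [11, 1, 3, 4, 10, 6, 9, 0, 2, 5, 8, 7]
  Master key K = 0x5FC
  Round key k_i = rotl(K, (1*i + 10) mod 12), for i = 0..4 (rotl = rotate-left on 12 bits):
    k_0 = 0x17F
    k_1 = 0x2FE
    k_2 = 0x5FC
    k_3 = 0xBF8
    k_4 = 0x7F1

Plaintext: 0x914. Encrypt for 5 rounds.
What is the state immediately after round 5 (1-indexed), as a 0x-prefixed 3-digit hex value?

0xF78

s_0 = plaintext = 0x914
s_1 = Round(s_0, k_0) = 0x5E6
s_2 = Round(s_1, k_1) = 0x4D4
s_3 = Round(s_2, k_2) = 0x265
s_4 = Round(s_3, k_3) = 0x99E
s_5 = Round(s_4, k_4) = 0xF78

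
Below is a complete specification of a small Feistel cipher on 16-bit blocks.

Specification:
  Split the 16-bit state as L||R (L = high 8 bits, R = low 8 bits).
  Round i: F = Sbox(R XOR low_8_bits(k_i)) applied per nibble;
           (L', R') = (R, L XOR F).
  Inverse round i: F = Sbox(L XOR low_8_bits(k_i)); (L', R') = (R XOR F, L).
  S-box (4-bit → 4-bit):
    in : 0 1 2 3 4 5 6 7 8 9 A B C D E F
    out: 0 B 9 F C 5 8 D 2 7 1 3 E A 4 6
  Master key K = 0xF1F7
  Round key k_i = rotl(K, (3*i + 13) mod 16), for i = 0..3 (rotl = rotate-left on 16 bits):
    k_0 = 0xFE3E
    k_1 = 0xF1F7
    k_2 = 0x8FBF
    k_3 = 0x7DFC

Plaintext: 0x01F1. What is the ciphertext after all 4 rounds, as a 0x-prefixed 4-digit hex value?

s_0 = plaintext = 0x01F1
s_1 = Round(s_0, k_0) = 0xF1E7
s_2 = Round(s_1, k_1) = 0xE741
s_3 = Round(s_2, k_2) = 0x4183
s_4 = Round(s_3, k_3) = 0x8397

0x8397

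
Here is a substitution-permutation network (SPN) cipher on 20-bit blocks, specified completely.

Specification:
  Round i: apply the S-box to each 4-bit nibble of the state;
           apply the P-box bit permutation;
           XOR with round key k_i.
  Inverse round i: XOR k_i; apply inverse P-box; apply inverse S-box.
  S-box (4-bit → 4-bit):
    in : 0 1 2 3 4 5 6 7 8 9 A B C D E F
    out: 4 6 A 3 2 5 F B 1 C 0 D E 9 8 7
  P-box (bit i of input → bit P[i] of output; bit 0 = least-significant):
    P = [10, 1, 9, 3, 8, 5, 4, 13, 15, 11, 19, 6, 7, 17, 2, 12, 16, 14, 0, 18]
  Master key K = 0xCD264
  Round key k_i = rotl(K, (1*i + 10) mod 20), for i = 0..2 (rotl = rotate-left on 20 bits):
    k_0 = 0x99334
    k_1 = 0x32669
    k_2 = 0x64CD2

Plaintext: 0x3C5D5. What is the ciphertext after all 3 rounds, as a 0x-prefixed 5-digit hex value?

0x5F82B

s_0 = plaintext = 0x3C5D5
s_1 = Round(s_0, k_0) = 0x26430
s_2 = Round(s_1, k_1) = 0x57DCD
s_3 = Round(s_2, k_2) = 0x5F82B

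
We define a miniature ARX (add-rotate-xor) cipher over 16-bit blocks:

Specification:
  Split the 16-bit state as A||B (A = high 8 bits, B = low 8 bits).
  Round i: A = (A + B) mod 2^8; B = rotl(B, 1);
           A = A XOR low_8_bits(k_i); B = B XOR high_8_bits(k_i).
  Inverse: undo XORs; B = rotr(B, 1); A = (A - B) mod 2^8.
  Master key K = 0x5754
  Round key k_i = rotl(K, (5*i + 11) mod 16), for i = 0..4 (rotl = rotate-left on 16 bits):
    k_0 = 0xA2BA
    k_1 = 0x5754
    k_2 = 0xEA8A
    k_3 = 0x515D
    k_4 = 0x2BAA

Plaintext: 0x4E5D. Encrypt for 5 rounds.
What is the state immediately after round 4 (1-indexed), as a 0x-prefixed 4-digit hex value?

s_0 = plaintext = 0x4E5D
s_1 = Round(s_0, k_0) = 0x1118
s_2 = Round(s_1, k_1) = 0x7D67
s_3 = Round(s_2, k_2) = 0x6E24
s_4 = Round(s_3, k_3) = 0xCF19
s_5 = Round(s_4, k_4) = 0x4219

0xCF19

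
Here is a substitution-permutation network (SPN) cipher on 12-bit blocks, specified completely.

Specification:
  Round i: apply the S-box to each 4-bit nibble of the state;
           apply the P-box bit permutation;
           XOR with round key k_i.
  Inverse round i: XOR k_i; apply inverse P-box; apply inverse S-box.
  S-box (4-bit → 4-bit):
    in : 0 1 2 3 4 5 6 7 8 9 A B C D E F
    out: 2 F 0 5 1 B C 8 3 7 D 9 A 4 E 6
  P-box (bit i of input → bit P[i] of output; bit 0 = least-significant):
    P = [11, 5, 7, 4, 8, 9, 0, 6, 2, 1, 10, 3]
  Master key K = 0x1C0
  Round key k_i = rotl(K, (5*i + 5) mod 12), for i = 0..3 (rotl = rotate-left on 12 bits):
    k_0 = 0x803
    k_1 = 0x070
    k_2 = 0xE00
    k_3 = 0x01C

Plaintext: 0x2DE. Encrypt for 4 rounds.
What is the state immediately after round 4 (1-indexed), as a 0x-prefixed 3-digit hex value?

s_0 = plaintext = 0x2DE
s_1 = Round(s_0, k_0) = 0x8B2
s_2 = Round(s_1, k_1) = 0x136
s_3 = Round(s_2, k_2) = 0xB9F
s_4 = Round(s_3, k_3) = 0x3B1

0x3B1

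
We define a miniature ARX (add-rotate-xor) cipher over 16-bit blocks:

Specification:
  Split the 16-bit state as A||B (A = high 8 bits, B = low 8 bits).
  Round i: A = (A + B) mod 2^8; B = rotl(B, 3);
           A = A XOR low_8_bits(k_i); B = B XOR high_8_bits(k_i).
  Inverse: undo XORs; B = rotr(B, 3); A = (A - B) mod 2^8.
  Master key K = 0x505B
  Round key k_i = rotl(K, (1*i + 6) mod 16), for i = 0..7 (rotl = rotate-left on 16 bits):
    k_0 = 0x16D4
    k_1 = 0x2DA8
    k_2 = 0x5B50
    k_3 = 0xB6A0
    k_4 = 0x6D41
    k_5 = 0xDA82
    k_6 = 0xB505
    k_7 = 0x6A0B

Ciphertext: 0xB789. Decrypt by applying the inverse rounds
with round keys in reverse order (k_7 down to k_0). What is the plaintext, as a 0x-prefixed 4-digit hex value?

s_0 = ciphertext = 0xB789
s_1 = InvRound(s_0, k_7) = 0x407C
s_2 = InvRound(s_1, k_6) = 0x0C39
s_3 = InvRound(s_2, k_5) = 0x127C
s_4 = InvRound(s_3, k_4) = 0x3122
s_5 = InvRound(s_4, k_3) = 0xFF92
s_6 = InvRound(s_5, k_2) = 0x7639
s_7 = InvRound(s_6, k_1) = 0x5C82
s_8 = InvRound(s_7, k_0) = 0xF692

0xF692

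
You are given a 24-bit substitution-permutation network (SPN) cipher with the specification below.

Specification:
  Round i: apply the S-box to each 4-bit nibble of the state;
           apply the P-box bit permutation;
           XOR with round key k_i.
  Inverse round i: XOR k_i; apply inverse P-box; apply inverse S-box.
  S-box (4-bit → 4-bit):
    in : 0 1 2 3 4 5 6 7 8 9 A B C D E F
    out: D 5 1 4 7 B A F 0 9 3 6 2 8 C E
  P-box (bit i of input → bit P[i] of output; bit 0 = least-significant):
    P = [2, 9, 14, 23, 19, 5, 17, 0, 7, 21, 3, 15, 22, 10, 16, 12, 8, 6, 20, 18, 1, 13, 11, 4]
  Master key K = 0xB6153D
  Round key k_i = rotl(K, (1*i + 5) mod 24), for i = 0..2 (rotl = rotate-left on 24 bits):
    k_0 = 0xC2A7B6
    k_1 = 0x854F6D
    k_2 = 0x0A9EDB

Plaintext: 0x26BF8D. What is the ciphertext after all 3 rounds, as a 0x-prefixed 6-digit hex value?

s_0 = plaintext = 0x26BF8D
s_1 = Round(s_0, k_0) = 0x6723FC
s_2 = Round(s_1, k_1) = 0xD36C14
s_3 = Round(s_2, k_2) = 0x30C8CF

0x30C8CF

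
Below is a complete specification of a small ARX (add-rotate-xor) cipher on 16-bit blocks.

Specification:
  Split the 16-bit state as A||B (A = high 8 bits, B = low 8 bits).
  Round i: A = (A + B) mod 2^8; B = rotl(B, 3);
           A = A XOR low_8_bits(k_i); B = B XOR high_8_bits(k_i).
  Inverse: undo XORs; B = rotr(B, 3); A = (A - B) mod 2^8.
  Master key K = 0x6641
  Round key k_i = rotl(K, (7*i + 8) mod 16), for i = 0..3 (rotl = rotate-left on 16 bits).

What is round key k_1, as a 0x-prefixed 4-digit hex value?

0xB320

K = 0x6641
k_0 = rotl(K, (7*0+8) mod 16) = rotl(K, 8) = 0x4166
k_1 = rotl(K, (7*1+8) mod 16) = rotl(K, 15) = 0xB320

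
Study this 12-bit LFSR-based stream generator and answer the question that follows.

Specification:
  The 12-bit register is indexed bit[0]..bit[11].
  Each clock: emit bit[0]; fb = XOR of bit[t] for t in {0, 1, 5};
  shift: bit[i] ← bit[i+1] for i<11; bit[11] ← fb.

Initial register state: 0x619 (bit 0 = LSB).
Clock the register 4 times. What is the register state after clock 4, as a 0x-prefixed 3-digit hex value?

reg_0 = 0x619
clock 1: out=1, reg = 0xB0C
clock 2: out=0, reg = 0x586
clock 3: out=0, reg = 0xAC3
clock 4: out=1, reg = 0x561

0x561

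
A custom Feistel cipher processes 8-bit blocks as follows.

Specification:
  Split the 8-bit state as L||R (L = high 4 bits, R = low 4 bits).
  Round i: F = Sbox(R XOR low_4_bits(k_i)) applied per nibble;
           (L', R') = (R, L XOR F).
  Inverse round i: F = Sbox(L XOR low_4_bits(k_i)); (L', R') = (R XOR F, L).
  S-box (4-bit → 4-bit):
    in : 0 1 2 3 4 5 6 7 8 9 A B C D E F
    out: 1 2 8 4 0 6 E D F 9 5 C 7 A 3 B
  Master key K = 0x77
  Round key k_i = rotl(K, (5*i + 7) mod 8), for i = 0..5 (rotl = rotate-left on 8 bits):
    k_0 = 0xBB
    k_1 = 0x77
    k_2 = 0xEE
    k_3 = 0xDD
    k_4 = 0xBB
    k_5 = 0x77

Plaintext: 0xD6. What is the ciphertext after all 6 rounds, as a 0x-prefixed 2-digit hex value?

0x1D

s_0 = plaintext = 0xD6
s_1 = Round(s_0, k_0) = 0x67
s_2 = Round(s_1, k_1) = 0x77
s_3 = Round(s_2, k_2) = 0x7E
s_4 = Round(s_3, k_3) = 0xE3
s_5 = Round(s_4, k_4) = 0x31
s_6 = Round(s_5, k_5) = 0x1D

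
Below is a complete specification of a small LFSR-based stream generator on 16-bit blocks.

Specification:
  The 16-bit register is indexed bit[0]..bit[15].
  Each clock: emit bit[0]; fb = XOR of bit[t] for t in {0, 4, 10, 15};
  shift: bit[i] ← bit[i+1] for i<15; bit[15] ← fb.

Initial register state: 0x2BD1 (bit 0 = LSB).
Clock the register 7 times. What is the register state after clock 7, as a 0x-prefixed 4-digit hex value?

reg_0 = 0x2BD1
clock 1: out=1, reg = 0x15E8
clock 2: out=0, reg = 0x8AF4
clock 3: out=0, reg = 0x457A
clock 4: out=0, reg = 0x22BD
clock 5: out=1, reg = 0x115E
clock 6: out=0, reg = 0x88AF
clock 7: out=1, reg = 0x4457

0x4457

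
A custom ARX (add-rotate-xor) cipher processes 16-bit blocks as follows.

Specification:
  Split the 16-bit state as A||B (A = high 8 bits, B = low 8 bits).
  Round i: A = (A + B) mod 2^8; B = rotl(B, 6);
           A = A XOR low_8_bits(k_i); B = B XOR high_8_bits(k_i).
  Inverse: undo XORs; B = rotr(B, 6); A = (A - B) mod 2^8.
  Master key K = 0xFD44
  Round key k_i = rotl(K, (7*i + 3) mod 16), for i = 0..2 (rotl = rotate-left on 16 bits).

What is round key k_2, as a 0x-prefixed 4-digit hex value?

0xFA89

K = 0xFD44
k_0 = rotl(K, (7*0+3) mod 16) = rotl(K, 3) = 0xEA27
k_1 = rotl(K, (7*1+3) mod 16) = rotl(K, 10) = 0x13F5
k_2 = rotl(K, (7*2+3) mod 16) = rotl(K, 1) = 0xFA89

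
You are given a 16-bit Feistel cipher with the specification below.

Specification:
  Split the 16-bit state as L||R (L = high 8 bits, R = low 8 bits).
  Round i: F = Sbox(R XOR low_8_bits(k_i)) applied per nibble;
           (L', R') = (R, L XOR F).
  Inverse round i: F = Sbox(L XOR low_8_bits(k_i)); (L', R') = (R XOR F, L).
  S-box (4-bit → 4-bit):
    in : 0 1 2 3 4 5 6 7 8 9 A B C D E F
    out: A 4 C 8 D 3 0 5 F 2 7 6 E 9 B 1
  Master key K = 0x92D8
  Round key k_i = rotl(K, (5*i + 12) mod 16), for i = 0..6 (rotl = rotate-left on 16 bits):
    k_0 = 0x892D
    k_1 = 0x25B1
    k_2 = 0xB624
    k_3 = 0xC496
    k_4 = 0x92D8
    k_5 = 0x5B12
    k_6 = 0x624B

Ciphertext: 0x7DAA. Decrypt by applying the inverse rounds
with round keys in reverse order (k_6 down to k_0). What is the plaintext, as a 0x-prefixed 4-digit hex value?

0x05D4

s_0 = ciphertext = 0x7DAA
s_1 = InvRound(s_0, k_6) = 0x2A7D
s_2 = InvRound(s_1, k_5) = 0xF22A
s_3 = InvRound(s_2, k_4) = 0xEDF2
s_4 = InvRound(s_3, k_3) = 0xA4ED
s_5 = InvRound(s_4, k_2) = 0x17A4
s_6 = InvRound(s_5, k_1) = 0xD417
s_7 = InvRound(s_6, k_0) = 0x05D4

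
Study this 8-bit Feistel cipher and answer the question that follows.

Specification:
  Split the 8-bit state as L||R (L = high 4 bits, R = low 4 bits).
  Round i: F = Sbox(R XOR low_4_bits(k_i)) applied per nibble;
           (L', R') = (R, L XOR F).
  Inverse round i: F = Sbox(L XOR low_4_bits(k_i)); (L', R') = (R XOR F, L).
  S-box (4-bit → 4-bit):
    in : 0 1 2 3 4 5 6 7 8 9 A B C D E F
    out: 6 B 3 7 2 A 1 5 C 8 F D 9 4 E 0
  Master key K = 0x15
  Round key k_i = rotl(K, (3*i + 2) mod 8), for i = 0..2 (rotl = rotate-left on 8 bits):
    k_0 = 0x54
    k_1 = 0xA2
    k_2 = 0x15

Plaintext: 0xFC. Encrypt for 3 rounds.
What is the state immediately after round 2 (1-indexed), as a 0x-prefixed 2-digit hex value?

s_0 = plaintext = 0xFC
s_1 = Round(s_0, k_0) = 0xC3
s_2 = Round(s_1, k_1) = 0x37
s_3 = Round(s_2, k_2) = 0x70

0x37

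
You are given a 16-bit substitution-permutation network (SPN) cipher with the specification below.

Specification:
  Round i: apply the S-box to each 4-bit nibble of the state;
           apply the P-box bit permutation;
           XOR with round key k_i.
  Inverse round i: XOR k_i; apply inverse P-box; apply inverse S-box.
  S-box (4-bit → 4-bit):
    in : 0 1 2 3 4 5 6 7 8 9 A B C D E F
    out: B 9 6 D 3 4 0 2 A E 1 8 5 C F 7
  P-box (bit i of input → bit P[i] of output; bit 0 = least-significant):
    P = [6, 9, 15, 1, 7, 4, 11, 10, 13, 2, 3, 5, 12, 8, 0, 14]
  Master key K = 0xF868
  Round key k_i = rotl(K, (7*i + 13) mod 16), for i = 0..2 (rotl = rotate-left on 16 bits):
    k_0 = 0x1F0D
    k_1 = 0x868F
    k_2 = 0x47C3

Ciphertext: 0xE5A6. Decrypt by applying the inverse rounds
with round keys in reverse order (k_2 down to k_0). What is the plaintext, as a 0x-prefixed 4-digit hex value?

0x668B

s_0 = ciphertext = 0xE5A6
s_1 = InvRound(s_0, k_2) = 0x506F
s_2 = InvRound(s_1, k_1) = 0x1B1F
s_3 = InvRound(s_2, k_0) = 0x668B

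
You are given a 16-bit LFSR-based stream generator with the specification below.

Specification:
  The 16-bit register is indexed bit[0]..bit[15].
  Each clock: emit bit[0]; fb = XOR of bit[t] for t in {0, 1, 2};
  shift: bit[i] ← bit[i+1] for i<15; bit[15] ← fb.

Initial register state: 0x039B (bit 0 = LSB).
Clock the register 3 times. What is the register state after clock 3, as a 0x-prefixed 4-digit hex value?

0x0073

reg_0 = 0x039B
clock 1: out=1, reg = 0x01CD
clock 2: out=1, reg = 0x00E6
clock 3: out=0, reg = 0x0073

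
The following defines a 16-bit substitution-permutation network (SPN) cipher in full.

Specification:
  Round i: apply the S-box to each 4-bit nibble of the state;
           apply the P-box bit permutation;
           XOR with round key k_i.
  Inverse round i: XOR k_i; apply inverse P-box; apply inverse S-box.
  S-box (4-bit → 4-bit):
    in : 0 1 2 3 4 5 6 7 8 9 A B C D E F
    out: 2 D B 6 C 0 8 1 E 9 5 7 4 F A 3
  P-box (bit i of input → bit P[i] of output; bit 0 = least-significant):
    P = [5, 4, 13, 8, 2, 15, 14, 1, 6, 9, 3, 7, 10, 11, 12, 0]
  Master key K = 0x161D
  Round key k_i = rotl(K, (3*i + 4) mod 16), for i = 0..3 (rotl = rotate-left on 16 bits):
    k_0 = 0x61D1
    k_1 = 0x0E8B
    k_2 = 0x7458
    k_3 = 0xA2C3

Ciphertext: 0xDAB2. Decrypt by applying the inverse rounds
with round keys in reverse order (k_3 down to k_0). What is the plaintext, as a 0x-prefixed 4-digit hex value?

s_0 = ciphertext = 0xDAB2
s_1 = InvRound(s_0, k_3) = 0x87CB
s_2 = InvRound(s_1, k_2) = 0x4E88
s_3 = InvRound(s_2, k_1) = 0x6545
s_4 = InvRound(s_3, k_0) = 0x7670

0x7670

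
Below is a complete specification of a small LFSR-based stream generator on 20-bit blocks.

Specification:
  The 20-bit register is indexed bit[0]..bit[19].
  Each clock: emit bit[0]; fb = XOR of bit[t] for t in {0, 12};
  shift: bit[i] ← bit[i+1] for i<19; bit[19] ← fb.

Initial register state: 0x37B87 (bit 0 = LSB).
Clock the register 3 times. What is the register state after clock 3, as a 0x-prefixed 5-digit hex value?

0x06F70

reg_0 = 0x37B87
clock 1: out=1, reg = 0x1BDC3
clock 2: out=1, reg = 0x0DEE1
clock 3: out=1, reg = 0x06F70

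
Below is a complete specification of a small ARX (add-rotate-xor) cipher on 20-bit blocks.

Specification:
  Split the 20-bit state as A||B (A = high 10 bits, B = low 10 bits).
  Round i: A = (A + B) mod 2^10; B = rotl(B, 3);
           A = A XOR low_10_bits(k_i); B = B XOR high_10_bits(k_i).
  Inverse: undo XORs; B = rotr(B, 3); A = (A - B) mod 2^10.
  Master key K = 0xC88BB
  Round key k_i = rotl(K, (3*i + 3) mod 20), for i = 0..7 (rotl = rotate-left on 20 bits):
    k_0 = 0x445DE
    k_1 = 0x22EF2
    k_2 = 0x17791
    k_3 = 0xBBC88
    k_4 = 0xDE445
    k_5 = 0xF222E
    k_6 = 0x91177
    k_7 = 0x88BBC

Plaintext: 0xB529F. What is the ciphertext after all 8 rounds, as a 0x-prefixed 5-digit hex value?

0xE2D60

s_0 = plaintext = 0xB529F
s_1 = Round(s_0, k_0) = 0x2B5EC
s_2 = Round(s_1, k_1) = 0x1AFE8
s_3 = Round(s_2, k_2) = 0xF0B1A
s_4 = Round(s_3, k_3) = 0x95239
s_5 = Round(s_4, k_4) = 0x322B5
s_6 = Round(s_5, k_5) = 0x54E65
s_7 = Round(s_6, k_6) = 0xB3D68
s_8 = Round(s_7, k_7) = 0xE2D60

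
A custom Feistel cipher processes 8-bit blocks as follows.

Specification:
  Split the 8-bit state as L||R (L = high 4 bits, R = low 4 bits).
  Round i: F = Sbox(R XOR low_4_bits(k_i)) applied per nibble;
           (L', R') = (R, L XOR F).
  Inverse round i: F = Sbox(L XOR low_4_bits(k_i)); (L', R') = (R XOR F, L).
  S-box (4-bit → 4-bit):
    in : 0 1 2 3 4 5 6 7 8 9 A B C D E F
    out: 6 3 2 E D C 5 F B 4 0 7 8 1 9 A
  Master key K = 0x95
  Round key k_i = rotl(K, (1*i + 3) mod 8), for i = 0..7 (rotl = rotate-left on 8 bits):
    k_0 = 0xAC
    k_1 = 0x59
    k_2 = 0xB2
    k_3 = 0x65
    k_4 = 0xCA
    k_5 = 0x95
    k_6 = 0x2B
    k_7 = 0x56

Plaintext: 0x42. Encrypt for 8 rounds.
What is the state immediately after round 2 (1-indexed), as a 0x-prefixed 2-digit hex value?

s_0 = plaintext = 0x42
s_1 = Round(s_0, k_0) = 0x2D
s_2 = Round(s_1, k_1) = 0xDF
s_3 = Round(s_2, k_2) = 0xFC
s_4 = Round(s_3, k_3) = 0xCB
s_5 = Round(s_4, k_4) = 0xBF
s_6 = Round(s_5, k_5) = 0xFB
s_7 = Round(s_6, k_6) = 0xB9
s_8 = Round(s_7, k_7) = 0x91

0xDF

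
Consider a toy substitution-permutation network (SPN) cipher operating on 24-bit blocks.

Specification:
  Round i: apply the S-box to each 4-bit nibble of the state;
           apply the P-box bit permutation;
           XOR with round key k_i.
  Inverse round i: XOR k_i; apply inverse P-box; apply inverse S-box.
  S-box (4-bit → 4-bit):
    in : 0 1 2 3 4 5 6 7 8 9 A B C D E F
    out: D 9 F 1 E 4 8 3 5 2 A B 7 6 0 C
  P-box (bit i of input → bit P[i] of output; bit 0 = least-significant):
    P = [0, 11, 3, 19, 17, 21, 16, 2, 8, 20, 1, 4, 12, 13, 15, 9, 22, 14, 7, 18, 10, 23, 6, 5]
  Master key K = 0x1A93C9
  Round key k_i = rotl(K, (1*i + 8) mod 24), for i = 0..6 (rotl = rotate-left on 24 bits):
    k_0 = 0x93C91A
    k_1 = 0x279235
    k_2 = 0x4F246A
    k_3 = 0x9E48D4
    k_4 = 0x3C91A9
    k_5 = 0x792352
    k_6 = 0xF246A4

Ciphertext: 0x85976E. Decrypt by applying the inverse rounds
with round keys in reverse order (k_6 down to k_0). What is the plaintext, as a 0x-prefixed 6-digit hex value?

s_0 = ciphertext = 0x85976E
s_1 = InvRound(s_0, k_6) = 0x528CC5
s_2 = InvRound(s_1, k_5) = 0x35402B
s_3 = InvRound(s_2, k_4) = 0xED8856
s_4 = InvRound(s_3, k_3) = 0xEC5DCE
s_5 = InvRound(s_4, k_2) = 0xAD7329
s_6 = InvRound(s_5, k_1) = 0x99D11F
s_7 = InvRound(s_6, k_0) = 0xEE3E1B

0xEE3E1B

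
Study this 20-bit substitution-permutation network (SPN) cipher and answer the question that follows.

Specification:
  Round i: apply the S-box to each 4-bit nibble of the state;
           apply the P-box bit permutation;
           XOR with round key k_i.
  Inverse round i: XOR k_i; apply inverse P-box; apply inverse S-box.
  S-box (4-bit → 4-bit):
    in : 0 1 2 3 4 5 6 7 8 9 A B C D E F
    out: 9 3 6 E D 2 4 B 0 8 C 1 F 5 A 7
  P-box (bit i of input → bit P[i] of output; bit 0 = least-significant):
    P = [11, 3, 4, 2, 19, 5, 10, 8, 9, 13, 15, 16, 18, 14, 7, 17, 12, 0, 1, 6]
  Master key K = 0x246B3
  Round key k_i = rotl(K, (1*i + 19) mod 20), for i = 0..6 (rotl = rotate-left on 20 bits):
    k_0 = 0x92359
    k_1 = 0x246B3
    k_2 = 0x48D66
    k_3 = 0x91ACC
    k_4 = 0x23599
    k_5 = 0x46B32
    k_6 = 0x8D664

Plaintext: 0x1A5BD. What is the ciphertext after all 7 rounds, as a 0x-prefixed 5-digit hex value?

s_0 = plaintext = 0x1A5BD
s_1 = Round(s_0, k_0) = 0x31BC8
s_2 = Round(s_1, k_1) = 0xE01D0
s_3 = Round(s_2, k_2) = 0xAA323
s_4 = Round(s_3, k_3) = 0xABE32
s_5 = Round(s_4, k_4) = 0x710E3
s_6 = Round(s_5, k_5) = 0x1384F
s_7 = Round(s_6, k_6) = 0x28BFD

0x28BFD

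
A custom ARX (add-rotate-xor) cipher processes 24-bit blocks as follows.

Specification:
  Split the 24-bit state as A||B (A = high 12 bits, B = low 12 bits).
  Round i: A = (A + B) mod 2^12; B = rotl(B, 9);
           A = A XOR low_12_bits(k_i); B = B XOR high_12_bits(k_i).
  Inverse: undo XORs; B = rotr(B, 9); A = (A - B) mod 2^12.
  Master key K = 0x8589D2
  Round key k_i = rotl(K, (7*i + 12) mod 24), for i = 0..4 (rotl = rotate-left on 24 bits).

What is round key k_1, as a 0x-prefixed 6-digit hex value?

0x942C4E

K = 0x8589D2
k_0 = rotl(K, (7*0+12) mod 24) = rotl(K, 12) = 0x9D2858
k_1 = rotl(K, (7*1+12) mod 24) = rotl(K, 19) = 0x942C4E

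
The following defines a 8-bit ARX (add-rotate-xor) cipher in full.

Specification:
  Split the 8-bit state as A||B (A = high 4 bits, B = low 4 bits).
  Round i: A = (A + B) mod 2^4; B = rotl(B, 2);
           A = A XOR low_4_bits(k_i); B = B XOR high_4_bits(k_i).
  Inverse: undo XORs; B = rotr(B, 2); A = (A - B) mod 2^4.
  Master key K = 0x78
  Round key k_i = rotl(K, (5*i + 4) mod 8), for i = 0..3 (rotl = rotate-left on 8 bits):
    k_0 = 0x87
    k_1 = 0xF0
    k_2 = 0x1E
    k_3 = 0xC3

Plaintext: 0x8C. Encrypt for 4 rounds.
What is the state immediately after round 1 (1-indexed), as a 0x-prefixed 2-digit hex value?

s_0 = plaintext = 0x8C
s_1 = Round(s_0, k_0) = 0x3B
s_2 = Round(s_1, k_1) = 0xE1
s_3 = Round(s_2, k_2) = 0x15
s_4 = Round(s_3, k_3) = 0x59

0x3B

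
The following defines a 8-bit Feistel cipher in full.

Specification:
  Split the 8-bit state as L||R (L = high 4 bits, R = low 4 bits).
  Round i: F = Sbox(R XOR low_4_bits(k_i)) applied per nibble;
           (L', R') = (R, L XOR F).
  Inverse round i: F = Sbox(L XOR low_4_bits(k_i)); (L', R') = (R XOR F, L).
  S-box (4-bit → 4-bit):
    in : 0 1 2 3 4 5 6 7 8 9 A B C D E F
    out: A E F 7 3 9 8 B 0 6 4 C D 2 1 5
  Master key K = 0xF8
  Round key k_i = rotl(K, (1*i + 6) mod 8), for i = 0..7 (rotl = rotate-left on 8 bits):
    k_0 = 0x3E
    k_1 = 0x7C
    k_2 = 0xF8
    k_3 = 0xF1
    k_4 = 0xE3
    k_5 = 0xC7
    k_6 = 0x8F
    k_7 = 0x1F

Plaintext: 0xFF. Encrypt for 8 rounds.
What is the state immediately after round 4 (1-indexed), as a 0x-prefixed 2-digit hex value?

0x8B

s_0 = plaintext = 0xFF
s_1 = Round(s_0, k_0) = 0xF1
s_2 = Round(s_1, k_1) = 0x1D
s_3 = Round(s_2, k_2) = 0xD8
s_4 = Round(s_3, k_3) = 0x8B
s_5 = Round(s_4, k_4) = 0xB8
s_6 = Round(s_5, k_5) = 0x8E
s_7 = Round(s_6, k_6) = 0xE6
s_8 = Round(s_7, k_7) = 0x68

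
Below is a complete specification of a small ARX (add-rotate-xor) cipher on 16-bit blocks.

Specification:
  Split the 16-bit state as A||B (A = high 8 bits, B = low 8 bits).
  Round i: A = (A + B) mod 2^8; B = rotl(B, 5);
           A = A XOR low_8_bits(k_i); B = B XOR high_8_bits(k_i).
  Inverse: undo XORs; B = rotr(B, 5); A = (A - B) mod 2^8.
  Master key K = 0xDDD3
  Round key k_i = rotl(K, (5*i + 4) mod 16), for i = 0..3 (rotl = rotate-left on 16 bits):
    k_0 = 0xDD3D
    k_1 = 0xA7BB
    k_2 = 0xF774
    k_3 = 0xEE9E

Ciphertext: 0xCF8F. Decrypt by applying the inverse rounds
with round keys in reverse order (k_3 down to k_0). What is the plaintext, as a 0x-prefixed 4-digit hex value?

0xD5FE

s_0 = ciphertext = 0xCF8F
s_1 = InvRound(s_0, k_3) = 0x460B
s_2 = InvRound(s_1, k_2) = 0x4BE7
s_3 = InvRound(s_2, k_1) = 0xEE02
s_4 = InvRound(s_3, k_0) = 0xD5FE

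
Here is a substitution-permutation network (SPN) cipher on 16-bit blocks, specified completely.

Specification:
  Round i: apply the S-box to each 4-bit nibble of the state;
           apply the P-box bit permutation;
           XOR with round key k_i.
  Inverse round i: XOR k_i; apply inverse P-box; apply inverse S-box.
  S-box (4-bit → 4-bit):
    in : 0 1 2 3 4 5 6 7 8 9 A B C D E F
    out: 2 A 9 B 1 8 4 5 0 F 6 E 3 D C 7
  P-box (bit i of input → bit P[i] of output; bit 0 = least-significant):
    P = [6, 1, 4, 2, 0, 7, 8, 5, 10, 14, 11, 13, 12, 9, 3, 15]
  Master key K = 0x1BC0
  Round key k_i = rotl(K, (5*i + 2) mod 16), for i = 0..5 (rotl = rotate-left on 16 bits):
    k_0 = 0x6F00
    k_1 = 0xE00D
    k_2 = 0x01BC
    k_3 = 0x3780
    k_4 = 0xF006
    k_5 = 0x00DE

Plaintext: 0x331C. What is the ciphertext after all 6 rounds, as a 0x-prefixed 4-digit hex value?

s_0 = plaintext = 0x331C
s_1 = Round(s_0, k_0) = 0x99E2
s_2 = Round(s_1, k_1) = 0x1F61
s_3 = Round(s_2, k_2) = 0xCEBA
s_4 = Round(s_3, k_3) = 0x0C32
s_5 = Round(s_4, k_4) = 0xB6E3
s_6 = Round(s_5, k_5) = 0x8BB0

0x8BB0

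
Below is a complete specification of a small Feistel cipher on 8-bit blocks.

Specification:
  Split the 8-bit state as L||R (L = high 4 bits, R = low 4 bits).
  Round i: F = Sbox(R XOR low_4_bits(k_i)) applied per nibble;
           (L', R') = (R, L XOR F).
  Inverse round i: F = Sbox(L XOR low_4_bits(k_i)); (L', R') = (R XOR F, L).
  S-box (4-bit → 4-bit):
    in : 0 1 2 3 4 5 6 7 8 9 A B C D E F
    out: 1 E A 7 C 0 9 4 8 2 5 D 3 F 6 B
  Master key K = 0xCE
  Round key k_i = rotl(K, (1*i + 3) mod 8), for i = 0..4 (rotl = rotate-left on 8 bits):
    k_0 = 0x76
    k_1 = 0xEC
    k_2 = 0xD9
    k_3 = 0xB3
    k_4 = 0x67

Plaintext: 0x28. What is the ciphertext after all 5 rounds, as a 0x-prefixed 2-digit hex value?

0x02

s_0 = plaintext = 0x28
s_1 = Round(s_0, k_0) = 0x84
s_2 = Round(s_1, k_1) = 0x40
s_3 = Round(s_2, k_2) = 0x06
s_4 = Round(s_3, k_3) = 0x60
s_5 = Round(s_4, k_4) = 0x02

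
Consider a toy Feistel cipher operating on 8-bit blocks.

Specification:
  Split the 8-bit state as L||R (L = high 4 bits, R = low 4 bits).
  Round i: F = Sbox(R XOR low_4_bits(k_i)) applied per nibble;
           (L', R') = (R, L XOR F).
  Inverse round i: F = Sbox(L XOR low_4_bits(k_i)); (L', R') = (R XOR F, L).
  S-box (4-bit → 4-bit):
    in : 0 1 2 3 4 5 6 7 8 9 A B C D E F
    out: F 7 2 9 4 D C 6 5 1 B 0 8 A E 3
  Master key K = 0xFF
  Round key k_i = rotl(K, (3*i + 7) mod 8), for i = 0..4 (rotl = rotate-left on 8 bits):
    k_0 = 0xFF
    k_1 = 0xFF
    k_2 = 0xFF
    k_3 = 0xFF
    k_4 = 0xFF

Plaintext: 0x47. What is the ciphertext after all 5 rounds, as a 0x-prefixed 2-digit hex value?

s_0 = plaintext = 0x47
s_1 = Round(s_0, k_0) = 0x71
s_2 = Round(s_1, k_1) = 0x19
s_3 = Round(s_2, k_2) = 0x9D
s_4 = Round(s_3, k_3) = 0xDB
s_5 = Round(s_4, k_4) = 0xB9

0xB9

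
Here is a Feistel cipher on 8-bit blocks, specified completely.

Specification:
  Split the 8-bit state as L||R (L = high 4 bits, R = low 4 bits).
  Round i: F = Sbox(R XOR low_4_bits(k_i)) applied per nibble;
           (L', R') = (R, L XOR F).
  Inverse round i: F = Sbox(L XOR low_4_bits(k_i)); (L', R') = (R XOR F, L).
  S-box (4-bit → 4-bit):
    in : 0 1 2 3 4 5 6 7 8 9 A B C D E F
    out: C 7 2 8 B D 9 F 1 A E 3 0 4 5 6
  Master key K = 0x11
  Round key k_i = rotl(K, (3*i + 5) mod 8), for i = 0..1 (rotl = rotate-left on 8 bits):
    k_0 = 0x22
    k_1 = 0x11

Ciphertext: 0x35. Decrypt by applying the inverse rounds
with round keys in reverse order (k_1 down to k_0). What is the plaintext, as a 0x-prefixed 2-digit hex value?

s_0 = ciphertext = 0x35
s_1 = InvRound(s_0, k_1) = 0x73
s_2 = InvRound(s_1, k_0) = 0xE7

0xE7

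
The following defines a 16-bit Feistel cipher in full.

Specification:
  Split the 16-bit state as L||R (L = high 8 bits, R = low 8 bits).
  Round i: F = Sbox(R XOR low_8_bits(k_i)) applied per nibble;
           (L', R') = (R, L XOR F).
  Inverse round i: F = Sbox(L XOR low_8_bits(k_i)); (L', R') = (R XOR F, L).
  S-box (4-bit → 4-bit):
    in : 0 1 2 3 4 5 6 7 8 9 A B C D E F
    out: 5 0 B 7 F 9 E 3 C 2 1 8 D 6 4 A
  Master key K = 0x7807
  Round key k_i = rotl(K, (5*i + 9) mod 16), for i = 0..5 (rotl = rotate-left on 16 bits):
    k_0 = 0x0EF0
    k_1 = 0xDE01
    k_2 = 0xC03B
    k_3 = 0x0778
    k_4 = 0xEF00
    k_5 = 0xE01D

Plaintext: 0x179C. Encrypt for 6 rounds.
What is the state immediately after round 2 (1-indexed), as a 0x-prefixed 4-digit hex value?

s_0 = plaintext = 0x179C
s_1 = Round(s_0, k_0) = 0x9CFA
s_2 = Round(s_1, k_1) = 0xFA34
s_3 = Round(s_2, k_2) = 0x34A0
s_4 = Round(s_3, k_3) = 0xA058
s_5 = Round(s_4, k_4) = 0x583C
s_6 = Round(s_5, k_5) = 0x3CE8

0xFA34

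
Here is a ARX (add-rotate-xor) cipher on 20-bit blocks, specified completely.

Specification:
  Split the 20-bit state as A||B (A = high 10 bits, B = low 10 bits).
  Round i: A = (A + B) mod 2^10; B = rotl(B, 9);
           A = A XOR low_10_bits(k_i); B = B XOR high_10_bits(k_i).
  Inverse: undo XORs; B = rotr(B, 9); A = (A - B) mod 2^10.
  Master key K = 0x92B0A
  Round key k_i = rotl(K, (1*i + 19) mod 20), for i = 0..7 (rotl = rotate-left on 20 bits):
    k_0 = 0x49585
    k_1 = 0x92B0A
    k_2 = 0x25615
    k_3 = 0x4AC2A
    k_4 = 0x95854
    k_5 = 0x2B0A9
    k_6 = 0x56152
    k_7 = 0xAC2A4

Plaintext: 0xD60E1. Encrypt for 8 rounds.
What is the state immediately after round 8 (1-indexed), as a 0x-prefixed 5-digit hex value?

0xCD30C

s_0 = plaintext = 0xD60E1
s_1 = Round(s_0, k_0) = 0x6F355
s_2 = Round(s_1, k_1) = 0x86DE0
s_3 = Round(s_2, k_2) = 0x7B865
s_4 = Round(s_3, k_3) = 0x9E719
s_5 = Round(s_4, k_4) = 0x719DA
s_6 = Round(s_5, k_5) = 0xC2441
s_7 = Round(s_6, k_6) = 0x86378
s_8 = Round(s_7, k_7) = 0xCD30C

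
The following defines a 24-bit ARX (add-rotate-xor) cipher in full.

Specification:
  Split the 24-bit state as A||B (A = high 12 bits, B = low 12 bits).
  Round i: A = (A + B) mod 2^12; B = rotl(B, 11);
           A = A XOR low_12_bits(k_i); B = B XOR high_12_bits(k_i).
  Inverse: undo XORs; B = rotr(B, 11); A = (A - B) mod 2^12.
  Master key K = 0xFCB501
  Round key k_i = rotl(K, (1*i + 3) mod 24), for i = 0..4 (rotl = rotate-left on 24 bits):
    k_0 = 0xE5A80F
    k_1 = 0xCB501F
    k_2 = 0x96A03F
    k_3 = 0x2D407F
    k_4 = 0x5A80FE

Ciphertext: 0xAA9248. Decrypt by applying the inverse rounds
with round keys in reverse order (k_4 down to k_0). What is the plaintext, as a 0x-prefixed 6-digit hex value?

0x8F647B

s_0 = ciphertext = 0xAA9248
s_1 = InvRound(s_0, k_4) = 0xA97FC0
s_2 = InvRound(s_1, k_3) = 0x0BFA29
s_3 = InvRound(s_2, k_2) = 0x9FA686
s_4 = InvRound(s_3, k_1) = 0x57E467
s_5 = InvRound(s_4, k_0) = 0x8F647B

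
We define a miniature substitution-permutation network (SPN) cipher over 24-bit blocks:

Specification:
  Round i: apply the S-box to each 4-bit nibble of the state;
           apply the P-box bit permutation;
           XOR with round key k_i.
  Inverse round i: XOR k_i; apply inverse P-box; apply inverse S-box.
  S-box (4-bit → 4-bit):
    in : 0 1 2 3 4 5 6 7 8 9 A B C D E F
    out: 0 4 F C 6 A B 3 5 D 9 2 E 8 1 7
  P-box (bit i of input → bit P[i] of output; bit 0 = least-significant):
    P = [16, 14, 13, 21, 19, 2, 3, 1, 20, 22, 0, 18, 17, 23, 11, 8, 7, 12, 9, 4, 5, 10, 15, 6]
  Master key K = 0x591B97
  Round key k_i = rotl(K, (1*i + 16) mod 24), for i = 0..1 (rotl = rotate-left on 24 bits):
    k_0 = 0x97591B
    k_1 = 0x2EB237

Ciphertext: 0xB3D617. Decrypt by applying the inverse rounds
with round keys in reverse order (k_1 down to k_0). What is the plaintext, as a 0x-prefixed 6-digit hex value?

s_0 = ciphertext = 0xB3D617
s_1 = InvRound(s_0, k_1) = 0x70BAEF
s_2 = InvRound(s_1, k_0) = 0x9965B2

0x9965B2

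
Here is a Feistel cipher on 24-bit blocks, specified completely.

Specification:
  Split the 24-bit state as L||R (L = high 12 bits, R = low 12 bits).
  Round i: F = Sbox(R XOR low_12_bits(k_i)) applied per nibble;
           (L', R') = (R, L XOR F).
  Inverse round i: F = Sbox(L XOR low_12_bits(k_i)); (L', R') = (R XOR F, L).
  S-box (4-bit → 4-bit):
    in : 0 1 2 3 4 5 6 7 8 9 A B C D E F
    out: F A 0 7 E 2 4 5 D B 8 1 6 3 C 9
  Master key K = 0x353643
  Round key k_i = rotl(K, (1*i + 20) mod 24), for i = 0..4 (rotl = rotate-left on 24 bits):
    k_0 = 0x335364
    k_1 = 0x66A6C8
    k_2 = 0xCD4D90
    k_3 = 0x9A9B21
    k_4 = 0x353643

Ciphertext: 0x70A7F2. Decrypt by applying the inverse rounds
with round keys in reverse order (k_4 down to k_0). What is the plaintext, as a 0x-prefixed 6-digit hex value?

s_0 = ciphertext = 0x70A7F2
s_1 = InvRound(s_0, k_4) = 0xD1970A
s_2 = InvRound(s_1, k_3) = 0x377D19
s_3 = InvRound(s_2, k_2) = 0x1DC377
s_4 = InvRound(s_3, k_1) = 0x6D91DC
s_5 = InvRound(s_4, k_0) = 0x3CF6D9

0x3CF6D9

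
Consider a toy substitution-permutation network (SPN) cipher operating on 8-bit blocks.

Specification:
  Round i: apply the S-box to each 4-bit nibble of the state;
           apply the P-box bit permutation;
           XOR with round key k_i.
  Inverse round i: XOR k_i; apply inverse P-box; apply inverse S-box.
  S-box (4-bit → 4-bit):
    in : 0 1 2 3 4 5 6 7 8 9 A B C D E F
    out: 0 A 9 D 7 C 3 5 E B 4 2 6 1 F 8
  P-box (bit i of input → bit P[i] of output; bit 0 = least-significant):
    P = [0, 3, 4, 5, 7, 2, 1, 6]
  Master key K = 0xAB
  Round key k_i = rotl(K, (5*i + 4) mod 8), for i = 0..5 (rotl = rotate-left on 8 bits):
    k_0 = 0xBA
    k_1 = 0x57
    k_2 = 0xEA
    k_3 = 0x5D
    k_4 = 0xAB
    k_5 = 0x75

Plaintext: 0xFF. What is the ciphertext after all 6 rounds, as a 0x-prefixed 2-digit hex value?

0x24

s_0 = plaintext = 0xFF
s_1 = Round(s_0, k_0) = 0xDA
s_2 = Round(s_1, k_1) = 0xC7
s_3 = Round(s_2, k_2) = 0xFD
s_4 = Round(s_3, k_3) = 0x1C
s_5 = Round(s_4, k_4) = 0xF7
s_6 = Round(s_5, k_5) = 0x24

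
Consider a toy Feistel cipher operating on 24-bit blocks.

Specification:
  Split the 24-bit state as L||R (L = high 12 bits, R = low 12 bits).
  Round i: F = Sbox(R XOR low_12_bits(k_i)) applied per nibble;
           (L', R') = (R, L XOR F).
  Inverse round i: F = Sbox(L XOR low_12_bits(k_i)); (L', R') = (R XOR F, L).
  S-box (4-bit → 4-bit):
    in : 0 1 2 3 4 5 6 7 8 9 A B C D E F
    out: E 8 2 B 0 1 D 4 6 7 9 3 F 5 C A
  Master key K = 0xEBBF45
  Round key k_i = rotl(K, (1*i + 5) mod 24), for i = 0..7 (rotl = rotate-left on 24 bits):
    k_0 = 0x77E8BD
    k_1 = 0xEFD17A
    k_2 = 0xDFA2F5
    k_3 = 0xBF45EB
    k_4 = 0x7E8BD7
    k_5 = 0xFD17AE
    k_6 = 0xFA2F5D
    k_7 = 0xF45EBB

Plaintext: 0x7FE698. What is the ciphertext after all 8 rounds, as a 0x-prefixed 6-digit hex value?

0x7C5E35

s_0 = plaintext = 0x7FE698
s_1 = Round(s_0, k_0) = 0x698BDF
s_2 = Round(s_1, k_1) = 0xBDFF09
s_3 = Round(s_2, k_2) = 0xF09E70
s_4 = Round(s_3, k_3) = 0xE70C7A
s_5 = Round(s_4, k_4) = 0xC7AAE5
s_6 = Round(s_5, k_5) = 0xAE5979
s_7 = Round(s_6, k_6) = 0x9797C5
s_8 = Round(s_7, k_7) = 0x7C5E35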